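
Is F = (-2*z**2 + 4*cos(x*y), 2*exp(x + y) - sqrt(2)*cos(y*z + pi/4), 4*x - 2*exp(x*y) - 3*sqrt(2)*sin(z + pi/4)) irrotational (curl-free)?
No, ∇×F = (-2*x*exp(x*y) - sqrt(2)*y*sin(y*z + pi/4), 2*y*exp(x*y) - 4*z - 4, 4*x*sin(x*y) + 2*exp(x + y))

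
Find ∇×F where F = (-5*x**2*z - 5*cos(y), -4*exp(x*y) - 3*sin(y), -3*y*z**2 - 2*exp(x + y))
(-3*z**2 - 2*exp(x + y), -5*x**2 + 2*exp(x + y), -4*y*exp(x*y) - 5*sin(y))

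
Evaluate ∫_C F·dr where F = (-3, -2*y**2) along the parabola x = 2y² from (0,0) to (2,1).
-20/3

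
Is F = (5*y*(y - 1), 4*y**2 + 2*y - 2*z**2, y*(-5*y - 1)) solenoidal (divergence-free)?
No, ∇·F = 8*y + 2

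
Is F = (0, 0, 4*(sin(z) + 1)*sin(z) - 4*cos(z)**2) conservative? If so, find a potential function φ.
Yes, F is conservative. φ = -4*(sin(z) + 1)*cos(z)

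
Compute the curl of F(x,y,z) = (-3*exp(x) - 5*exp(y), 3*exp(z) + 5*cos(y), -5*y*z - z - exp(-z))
(-5*z - 3*exp(z), 0, 5*exp(y))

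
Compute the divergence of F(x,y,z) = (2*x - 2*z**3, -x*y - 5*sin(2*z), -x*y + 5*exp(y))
2 - x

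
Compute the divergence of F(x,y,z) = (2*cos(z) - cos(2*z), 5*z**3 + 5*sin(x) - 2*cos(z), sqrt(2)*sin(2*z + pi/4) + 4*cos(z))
-4*sin(z) + 2*sqrt(2)*cos(2*z + pi/4)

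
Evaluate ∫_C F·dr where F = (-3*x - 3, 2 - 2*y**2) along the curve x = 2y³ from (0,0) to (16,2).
-1300/3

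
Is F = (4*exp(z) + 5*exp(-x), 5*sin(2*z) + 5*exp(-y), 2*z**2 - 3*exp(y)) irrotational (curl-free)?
No, ∇×F = (-3*exp(y) - 10*cos(2*z), 4*exp(z), 0)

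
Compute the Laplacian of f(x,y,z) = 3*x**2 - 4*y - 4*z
6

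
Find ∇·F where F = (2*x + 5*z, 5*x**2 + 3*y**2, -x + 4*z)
6*y + 6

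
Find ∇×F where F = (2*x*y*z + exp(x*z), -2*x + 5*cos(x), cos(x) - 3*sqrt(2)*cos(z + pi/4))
(0, 2*x*y + x*exp(x*z) + sin(x), -2*x*z - 5*sin(x) - 2)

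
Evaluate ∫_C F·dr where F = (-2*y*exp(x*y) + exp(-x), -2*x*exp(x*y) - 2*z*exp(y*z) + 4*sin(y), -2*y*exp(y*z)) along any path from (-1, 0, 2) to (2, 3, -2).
-2*exp(6) - exp(-2) - 2*exp(-6) + E - 4*cos(3) + 8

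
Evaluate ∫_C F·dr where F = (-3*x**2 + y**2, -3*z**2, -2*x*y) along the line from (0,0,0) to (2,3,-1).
-1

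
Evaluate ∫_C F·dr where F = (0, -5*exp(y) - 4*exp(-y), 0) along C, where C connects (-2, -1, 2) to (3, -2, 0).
(-5 + 5*E - 4*(1 - E)*exp(3))*exp(-2)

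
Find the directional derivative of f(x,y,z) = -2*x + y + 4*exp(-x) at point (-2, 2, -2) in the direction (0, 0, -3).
0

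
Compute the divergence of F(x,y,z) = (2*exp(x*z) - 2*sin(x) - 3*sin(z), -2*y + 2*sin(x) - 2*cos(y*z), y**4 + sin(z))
2*z*exp(x*z) + 2*z*sin(y*z) - 2*cos(x) + cos(z) - 2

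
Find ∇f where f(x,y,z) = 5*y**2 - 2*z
(0, 10*y, -2)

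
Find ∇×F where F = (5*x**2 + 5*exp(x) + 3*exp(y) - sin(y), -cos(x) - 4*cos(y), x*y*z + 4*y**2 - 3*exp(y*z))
(x*z + 8*y - 3*z*exp(y*z), -y*z, -3*exp(y) + sin(x) + cos(y))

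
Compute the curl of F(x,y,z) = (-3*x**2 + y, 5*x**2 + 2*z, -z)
(-2, 0, 10*x - 1)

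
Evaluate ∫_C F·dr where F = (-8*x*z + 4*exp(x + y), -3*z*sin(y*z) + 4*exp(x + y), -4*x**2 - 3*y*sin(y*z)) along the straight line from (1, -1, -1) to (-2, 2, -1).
-3*cos(1) + 3*cos(2) + 12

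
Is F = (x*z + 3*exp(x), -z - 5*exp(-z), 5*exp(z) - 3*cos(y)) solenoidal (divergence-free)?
No, ∇·F = z + 3*exp(x) + 5*exp(z)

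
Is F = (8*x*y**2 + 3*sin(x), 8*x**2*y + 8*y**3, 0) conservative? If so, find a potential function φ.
Yes, F is conservative. φ = 4*x**2*y**2 + 2*y**4 - 3*cos(x)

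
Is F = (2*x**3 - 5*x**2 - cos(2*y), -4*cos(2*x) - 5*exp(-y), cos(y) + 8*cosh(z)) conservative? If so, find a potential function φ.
No, ∇×F = (-sin(y), 0, 8*sin(2*x) - 2*sin(2*y)) ≠ 0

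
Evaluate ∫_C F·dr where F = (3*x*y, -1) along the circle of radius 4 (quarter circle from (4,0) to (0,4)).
-68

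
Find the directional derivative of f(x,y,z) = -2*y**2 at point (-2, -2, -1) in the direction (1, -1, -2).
-4*sqrt(6)/3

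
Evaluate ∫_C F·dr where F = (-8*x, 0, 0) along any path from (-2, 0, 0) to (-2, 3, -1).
0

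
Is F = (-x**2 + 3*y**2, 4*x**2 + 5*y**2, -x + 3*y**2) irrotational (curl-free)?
No, ∇×F = (6*y, 1, 8*x - 6*y)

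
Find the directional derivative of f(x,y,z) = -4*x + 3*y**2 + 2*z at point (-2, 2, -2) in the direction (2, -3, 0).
-44*sqrt(13)/13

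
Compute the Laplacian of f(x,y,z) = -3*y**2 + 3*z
-6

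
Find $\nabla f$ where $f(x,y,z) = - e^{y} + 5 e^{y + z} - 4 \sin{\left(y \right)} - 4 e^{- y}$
(0, -exp(y) + 5*exp(y + z) - 4*cos(y) + 4*exp(-y), 5*exp(y + z))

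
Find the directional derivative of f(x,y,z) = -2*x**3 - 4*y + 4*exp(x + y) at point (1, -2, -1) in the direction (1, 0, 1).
sqrt(2)*(2 - 3*E)*exp(-1)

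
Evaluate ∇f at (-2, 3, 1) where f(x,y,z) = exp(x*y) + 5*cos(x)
(3*exp(-6) + 5*sin(2), -2*exp(-6), 0)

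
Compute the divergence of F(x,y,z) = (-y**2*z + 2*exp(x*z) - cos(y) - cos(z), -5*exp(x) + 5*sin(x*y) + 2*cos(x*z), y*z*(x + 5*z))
x*y + 5*x*cos(x*y) + 10*y*z + 2*z*exp(x*z)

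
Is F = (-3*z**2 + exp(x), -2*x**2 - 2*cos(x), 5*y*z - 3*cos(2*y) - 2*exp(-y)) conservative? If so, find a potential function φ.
No, ∇×F = (5*z + 6*sin(2*y) + 2*exp(-y), -6*z, -4*x + 2*sin(x)) ≠ 0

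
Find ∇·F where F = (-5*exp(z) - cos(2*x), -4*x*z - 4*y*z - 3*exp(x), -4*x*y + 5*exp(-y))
-4*z + 2*sin(2*x)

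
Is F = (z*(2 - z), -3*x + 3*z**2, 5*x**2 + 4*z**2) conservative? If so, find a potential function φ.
No, ∇×F = (-6*z, -10*x - 2*z + 2, -3) ≠ 0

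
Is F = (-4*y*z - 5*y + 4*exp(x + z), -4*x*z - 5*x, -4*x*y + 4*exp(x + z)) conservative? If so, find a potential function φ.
Yes, F is conservative. φ = -4*x*y*z - 5*x*y + 4*exp(x + z)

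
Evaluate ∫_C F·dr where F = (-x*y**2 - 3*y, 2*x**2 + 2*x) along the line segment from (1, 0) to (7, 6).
-174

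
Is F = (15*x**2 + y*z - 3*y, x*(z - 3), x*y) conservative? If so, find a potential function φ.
Yes, F is conservative. φ = x*(5*x**2 + y*z - 3*y)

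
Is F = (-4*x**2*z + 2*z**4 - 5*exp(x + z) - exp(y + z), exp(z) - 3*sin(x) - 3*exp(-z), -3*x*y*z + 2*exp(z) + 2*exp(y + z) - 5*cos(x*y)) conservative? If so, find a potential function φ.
No, ∇×F = (-3*x*z + 5*x*sin(x*y) - exp(z) + 2*exp(y + z) - 3*exp(-z), -4*x**2 + 3*y*z - 5*y*sin(x*y) + 8*z**3 - 5*exp(x + z) - exp(y + z), exp(y + z) - 3*cos(x)) ≠ 0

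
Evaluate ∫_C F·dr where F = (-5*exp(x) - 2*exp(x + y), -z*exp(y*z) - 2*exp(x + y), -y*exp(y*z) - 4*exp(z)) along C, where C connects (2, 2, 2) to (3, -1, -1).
(-5*exp(4) - exp(2) - 4 + 7*exp(3) + 3*exp(5))*exp(-1)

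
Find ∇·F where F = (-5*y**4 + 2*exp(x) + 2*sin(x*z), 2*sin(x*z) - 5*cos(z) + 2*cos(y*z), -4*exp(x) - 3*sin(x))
-2*z*sin(y*z) + 2*z*cos(x*z) + 2*exp(x)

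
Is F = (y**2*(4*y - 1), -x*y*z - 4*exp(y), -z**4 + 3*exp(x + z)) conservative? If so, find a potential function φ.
No, ∇×F = (x*y, -3*exp(x + z), y*(-12*y - z + 2)) ≠ 0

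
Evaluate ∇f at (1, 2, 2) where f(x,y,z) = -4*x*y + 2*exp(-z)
(-8, -4, -2*exp(-2))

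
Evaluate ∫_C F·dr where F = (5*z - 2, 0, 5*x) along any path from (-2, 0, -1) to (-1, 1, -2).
-2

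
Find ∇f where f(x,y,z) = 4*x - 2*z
(4, 0, -2)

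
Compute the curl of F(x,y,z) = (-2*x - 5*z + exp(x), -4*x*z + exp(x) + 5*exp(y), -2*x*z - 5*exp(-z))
(4*x, 2*z - 5, -4*z + exp(x))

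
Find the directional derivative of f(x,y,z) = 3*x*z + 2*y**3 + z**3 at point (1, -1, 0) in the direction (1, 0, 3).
9*sqrt(10)/10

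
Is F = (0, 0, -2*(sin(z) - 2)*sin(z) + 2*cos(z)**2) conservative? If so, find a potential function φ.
Yes, F is conservative. φ = 2*(sin(z) - 2)*cos(z)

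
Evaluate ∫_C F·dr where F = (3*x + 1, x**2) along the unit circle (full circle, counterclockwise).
0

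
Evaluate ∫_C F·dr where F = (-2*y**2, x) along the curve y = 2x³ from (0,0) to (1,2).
5/14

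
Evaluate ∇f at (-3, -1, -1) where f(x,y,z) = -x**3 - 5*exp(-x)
(-27 + 5*exp(3), 0, 0)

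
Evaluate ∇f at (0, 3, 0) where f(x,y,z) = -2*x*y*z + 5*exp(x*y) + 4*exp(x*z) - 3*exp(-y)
(15, 3*exp(-3), 0)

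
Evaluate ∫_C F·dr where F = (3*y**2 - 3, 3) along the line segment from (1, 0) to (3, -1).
-7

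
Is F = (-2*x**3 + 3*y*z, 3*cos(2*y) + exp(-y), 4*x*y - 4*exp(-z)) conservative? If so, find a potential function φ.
No, ∇×F = (4*x, -y, -3*z) ≠ 0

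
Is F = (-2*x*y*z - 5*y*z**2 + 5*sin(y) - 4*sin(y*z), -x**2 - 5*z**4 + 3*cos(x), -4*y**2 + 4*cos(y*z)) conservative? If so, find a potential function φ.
No, ∇×F = (-8*y + 20*z**3 - 4*z*sin(y*z), -2*y*(x + 5*z + 2*cos(y*z)), 2*x*z - 2*x + 5*z**2 + 4*z*cos(y*z) - 3*sin(x) - 5*cos(y)) ≠ 0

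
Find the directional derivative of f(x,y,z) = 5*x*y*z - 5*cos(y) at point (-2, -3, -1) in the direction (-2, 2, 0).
-5*sqrt(2)*(sin(3) + 1)/2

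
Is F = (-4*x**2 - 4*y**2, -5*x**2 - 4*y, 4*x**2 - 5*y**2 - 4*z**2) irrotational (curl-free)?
No, ∇×F = (-10*y, -8*x, -10*x + 8*y)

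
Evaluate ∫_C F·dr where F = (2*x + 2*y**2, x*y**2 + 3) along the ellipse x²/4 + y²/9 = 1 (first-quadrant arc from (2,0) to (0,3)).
-19 + 27*pi/8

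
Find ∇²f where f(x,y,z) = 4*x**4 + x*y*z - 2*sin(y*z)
48*x**2 + 2*y**2*sin(y*z) + 2*z**2*sin(y*z)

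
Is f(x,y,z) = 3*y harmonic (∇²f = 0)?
Yes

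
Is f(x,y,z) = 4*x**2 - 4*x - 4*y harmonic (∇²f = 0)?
No, ∇²f = 8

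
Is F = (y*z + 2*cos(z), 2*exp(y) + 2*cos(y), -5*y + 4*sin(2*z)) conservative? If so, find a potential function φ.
No, ∇×F = (-5, y - 2*sin(z), -z) ≠ 0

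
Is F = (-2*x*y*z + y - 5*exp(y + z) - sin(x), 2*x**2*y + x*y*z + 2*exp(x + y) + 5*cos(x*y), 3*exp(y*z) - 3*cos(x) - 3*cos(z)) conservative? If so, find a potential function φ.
No, ∇×F = (-x*y + 3*z*exp(y*z), -2*x*y - 5*exp(y + z) - 3*sin(x), 4*x*y + 2*x*z + y*z - 5*y*sin(x*y) + 2*exp(x + y) + 5*exp(y + z) - 1) ≠ 0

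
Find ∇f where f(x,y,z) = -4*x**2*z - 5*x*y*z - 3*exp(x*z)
(z*(-8*x - 5*y - 3*exp(x*z)), -5*x*z, x*(-4*x - 5*y - 3*exp(x*z)))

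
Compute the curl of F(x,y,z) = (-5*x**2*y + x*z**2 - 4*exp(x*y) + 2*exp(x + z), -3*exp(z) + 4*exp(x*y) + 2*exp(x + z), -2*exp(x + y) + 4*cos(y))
(3*exp(z) - 2*exp(x + y) - 2*exp(x + z) - 4*sin(y), 2*x*z + 2*exp(x + y) + 2*exp(x + z), 5*x**2 + 4*x*exp(x*y) + 4*y*exp(x*y) + 2*exp(x + z))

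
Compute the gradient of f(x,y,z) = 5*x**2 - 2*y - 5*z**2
(10*x, -2, -10*z)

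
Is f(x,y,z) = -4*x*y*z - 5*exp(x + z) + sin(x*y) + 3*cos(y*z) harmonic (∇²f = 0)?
No, ∇²f = -x**2*sin(x*y) - y**2*sin(x*y) - 3*y**2*cos(y*z) - 3*z**2*cos(y*z) - 10*exp(x + z)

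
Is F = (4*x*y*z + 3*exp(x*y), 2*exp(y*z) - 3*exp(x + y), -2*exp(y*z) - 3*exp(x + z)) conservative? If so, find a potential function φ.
No, ∇×F = (2*(-y - z)*exp(y*z), 4*x*y + 3*exp(x + z), -4*x*z - 3*x*exp(x*y) - 3*exp(x + y)) ≠ 0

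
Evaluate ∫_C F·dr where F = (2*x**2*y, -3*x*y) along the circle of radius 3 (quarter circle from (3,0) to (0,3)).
-81*pi/8 - 27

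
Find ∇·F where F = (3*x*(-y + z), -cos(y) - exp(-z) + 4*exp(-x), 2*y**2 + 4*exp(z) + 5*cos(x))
-3*y + 3*z + 4*exp(z) + sin(y)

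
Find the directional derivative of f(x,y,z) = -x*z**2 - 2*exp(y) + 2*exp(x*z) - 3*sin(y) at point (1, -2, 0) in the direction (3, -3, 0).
sqrt(2)*(3*exp(2)*cos(2) + 2)*exp(-2)/2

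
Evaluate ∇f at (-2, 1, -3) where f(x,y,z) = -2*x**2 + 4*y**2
(8, 8, 0)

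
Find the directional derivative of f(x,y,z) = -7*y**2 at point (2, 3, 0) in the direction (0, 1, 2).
-42*sqrt(5)/5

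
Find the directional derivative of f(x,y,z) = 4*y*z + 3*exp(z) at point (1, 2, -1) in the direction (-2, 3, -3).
9*sqrt(22)*(-4*E - 1)*exp(-1)/22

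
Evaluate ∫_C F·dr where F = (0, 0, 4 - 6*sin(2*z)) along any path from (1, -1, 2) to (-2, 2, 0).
-5 - 3*cos(4)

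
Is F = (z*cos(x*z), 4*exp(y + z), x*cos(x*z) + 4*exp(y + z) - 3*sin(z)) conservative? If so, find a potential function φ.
Yes, F is conservative. φ = 4*exp(y + z) + sin(x*z) + 3*cos(z)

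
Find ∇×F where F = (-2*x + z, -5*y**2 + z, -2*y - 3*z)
(-3, 1, 0)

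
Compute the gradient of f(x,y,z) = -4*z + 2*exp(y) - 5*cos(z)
(0, 2*exp(y), 5*sin(z) - 4)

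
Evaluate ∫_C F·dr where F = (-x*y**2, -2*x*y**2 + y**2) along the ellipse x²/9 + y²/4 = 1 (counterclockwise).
-12*pi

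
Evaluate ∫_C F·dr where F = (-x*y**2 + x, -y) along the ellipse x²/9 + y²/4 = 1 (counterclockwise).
0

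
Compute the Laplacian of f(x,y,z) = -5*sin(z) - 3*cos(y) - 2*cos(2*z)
5*sin(z) + 3*cos(y) + 8*cos(2*z)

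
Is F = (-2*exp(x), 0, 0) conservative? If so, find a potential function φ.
Yes, F is conservative. φ = -2*exp(x)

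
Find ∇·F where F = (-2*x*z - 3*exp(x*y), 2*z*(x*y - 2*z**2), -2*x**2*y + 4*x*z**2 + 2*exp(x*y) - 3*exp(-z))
10*x*z - 3*y*exp(x*y) - 2*z + 3*exp(-z)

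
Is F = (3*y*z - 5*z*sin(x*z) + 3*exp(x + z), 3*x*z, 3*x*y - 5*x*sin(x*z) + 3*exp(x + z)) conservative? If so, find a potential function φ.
Yes, F is conservative. φ = 3*x*y*z + 3*exp(x + z) + 5*cos(x*z)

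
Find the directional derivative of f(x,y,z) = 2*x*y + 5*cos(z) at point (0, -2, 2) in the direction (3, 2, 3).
-3*sqrt(22)*(4 + 5*sin(2))/22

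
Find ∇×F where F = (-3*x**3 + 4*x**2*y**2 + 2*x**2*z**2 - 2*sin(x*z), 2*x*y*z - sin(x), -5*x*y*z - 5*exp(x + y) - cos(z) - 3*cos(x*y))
(-2*x*y - 5*x*z + 3*x*sin(x*y) - 5*exp(x + y), 4*x**2*z - 2*x*cos(x*z) + 5*y*z - 3*y*sin(x*y) + 5*exp(x + y), -8*x**2*y + 2*y*z - cos(x))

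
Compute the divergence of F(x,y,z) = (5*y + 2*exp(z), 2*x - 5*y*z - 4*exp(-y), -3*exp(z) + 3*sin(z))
-5*z - 3*exp(z) + 3*cos(z) + 4*exp(-y)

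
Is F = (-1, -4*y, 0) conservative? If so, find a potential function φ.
Yes, F is conservative. φ = -x - 2*y**2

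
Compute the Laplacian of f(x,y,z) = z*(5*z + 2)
10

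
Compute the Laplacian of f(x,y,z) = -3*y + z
0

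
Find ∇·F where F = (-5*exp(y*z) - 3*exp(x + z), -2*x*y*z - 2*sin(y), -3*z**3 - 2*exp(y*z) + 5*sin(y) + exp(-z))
-2*x*z - 2*y*exp(y*z) - 9*z**2 - 3*exp(x + z) - 2*cos(y) - exp(-z)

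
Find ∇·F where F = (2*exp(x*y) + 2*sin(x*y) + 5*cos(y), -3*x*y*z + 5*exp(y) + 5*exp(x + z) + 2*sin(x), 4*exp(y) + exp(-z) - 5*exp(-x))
-3*x*z + 2*y*exp(x*y) + 2*y*cos(x*y) + 5*exp(y) - exp(-z)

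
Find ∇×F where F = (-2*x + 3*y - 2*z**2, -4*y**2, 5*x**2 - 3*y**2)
(-6*y, -10*x - 4*z, -3)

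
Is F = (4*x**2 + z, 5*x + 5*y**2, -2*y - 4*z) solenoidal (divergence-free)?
No, ∇·F = 8*x + 10*y - 4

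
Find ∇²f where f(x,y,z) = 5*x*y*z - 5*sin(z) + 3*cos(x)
5*sin(z) - 3*cos(x)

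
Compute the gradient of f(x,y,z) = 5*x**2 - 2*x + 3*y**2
(10*x - 2, 6*y, 0)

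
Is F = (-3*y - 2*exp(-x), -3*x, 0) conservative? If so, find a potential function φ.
Yes, F is conservative. φ = -3*x*y + 2*exp(-x)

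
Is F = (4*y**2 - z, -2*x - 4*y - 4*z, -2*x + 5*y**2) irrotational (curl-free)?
No, ∇×F = (10*y + 4, 1, -8*y - 2)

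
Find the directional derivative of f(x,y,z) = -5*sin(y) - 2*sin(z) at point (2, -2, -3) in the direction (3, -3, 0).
5*sqrt(2)*cos(2)/2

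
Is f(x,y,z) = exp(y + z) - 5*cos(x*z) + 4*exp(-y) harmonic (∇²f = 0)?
No, ∇²f = 5*x**2*cos(x*z) + 5*z**2*cos(x*z) + 2*exp(y + z) + 4*exp(-y)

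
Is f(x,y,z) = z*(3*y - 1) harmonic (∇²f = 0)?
Yes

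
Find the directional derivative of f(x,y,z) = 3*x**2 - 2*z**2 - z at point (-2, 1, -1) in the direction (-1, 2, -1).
3*sqrt(6)/2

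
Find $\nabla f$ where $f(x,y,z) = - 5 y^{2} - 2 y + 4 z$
(0, -10*y - 2, 4)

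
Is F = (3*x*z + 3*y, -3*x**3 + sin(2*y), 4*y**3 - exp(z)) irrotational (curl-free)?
No, ∇×F = (12*y**2, 3*x, -9*x**2 - 3)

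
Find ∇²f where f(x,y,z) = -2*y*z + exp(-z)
exp(-z)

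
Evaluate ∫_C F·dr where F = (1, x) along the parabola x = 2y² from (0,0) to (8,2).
40/3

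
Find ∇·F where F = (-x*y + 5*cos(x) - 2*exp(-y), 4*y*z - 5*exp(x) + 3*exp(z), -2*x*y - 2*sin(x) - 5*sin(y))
-y + 4*z - 5*sin(x)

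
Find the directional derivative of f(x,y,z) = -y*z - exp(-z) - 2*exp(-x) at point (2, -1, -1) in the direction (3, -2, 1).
sqrt(14)*(-exp(2) + 6 + exp(3))*exp(-2)/14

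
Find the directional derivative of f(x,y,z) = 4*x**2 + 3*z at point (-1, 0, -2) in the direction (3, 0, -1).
-27*sqrt(10)/10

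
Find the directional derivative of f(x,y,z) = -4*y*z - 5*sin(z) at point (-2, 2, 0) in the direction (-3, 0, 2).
-2*sqrt(13)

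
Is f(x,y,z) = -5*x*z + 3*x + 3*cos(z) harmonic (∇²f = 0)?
No, ∇²f = -3*cos(z)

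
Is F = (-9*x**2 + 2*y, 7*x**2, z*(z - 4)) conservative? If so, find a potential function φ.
No, ∇×F = (0, 0, 14*x - 2) ≠ 0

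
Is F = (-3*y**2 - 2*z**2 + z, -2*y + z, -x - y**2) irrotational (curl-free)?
No, ∇×F = (-2*y - 1, 2 - 4*z, 6*y)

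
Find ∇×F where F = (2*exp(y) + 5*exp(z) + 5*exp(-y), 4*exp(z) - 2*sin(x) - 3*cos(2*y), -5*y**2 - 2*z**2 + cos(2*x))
(-10*y - 4*exp(z), 5*exp(z) + 2*sin(2*x), -2*exp(y) - 2*cos(x) + 5*exp(-y))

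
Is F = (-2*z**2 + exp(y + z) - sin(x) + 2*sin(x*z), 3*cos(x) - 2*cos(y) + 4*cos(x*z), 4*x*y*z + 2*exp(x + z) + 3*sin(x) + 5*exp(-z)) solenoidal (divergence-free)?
No, ∇·F = 4*x*y + 2*z*cos(x*z) + 2*exp(x + z) + 2*sin(y) - cos(x) - 5*exp(-z)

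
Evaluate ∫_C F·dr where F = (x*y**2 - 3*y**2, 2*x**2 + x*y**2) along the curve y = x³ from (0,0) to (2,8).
11296/35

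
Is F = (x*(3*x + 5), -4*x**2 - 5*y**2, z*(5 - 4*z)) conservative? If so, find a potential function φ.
No, ∇×F = (0, 0, -8*x) ≠ 0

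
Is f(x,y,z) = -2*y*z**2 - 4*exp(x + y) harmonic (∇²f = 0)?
No, ∇²f = -4*y - 8*exp(x + y)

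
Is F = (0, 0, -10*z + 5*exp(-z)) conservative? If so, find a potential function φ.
Yes, F is conservative. φ = -5*z**2 - 5*exp(-z)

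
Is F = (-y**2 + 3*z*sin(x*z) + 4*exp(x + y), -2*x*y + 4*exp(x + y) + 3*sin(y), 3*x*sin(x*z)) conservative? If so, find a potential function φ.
Yes, F is conservative. φ = -x*y**2 + 4*exp(x + y) - 3*cos(y) - 3*cos(x*z)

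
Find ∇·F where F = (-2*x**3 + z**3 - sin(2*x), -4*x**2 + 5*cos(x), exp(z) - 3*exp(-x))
-6*x**2 + exp(z) - 2*cos(2*x)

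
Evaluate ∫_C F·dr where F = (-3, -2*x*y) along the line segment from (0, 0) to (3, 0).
-9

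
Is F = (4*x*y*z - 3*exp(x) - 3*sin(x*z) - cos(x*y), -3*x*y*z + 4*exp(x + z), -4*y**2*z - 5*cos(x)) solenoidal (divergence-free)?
No, ∇·F = -3*x*z - 4*y**2 + 4*y*z + y*sin(x*y) - 3*z*cos(x*z) - 3*exp(x)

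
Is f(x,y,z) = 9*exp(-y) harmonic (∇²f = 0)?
No, ∇²f = 9*exp(-y)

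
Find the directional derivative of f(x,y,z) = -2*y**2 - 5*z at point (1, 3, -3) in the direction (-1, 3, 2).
-23*sqrt(14)/7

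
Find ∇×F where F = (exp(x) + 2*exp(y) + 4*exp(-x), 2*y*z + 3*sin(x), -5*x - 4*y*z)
(-2*y - 4*z, 5, -2*exp(y) + 3*cos(x))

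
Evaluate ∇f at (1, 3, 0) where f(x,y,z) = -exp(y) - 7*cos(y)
(0, -exp(3) + 7*sin(3), 0)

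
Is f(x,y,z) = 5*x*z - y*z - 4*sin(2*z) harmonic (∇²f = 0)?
No, ∇²f = 16*sin(2*z)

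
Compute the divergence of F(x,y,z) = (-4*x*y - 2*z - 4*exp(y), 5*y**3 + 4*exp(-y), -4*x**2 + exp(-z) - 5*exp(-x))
15*y**2 - 4*y - exp(-z) - 4*exp(-y)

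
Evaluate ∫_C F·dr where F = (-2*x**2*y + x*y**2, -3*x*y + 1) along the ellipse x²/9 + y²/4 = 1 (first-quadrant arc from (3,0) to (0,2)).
-19 + 27*pi/4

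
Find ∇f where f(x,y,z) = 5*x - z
(5, 0, -1)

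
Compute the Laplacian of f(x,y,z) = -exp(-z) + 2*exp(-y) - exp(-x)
-exp(-z) + 2*exp(-y) - exp(-x)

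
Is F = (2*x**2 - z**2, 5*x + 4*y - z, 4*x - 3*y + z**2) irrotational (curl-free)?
No, ∇×F = (-2, -2*z - 4, 5)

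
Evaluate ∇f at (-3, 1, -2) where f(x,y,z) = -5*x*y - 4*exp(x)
(-5 - 4*exp(-3), 15, 0)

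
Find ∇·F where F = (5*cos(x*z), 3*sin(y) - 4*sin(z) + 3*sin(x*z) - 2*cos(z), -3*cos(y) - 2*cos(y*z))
2*y*sin(y*z) - 5*z*sin(x*z) + 3*cos(y)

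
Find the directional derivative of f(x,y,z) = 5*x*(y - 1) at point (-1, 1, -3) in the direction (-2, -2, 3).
10*sqrt(17)/17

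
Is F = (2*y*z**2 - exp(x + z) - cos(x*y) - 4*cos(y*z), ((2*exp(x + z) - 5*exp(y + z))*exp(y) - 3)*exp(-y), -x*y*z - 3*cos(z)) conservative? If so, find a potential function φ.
No, ∇×F = (-x*z - 2*exp(x + z) + 5*exp(y + z), 5*y*z + 4*y*sin(y*z) - exp(x + z), -x*sin(x*y) - 2*z**2 - 4*z*sin(y*z) + 2*exp(x + z)) ≠ 0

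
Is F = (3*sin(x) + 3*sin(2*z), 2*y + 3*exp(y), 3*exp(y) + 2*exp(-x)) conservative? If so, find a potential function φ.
No, ∇×F = (3*exp(y), 6*cos(2*z) + 2*exp(-x), 0) ≠ 0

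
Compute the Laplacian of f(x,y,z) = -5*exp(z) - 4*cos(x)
-5*exp(z) + 4*cos(x)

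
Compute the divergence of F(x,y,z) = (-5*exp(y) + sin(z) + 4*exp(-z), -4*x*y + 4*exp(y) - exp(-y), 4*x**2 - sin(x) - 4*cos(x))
-4*x + 4*exp(y) + exp(-y)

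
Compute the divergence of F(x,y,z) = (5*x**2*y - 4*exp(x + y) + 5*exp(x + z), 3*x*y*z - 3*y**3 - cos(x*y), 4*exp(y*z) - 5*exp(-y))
10*x*y + 3*x*z + x*sin(x*y) - 9*y**2 + 4*y*exp(y*z) - 4*exp(x + y) + 5*exp(x + z)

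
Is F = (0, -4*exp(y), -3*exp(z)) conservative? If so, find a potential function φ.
Yes, F is conservative. φ = -4*exp(y) - 3*exp(z)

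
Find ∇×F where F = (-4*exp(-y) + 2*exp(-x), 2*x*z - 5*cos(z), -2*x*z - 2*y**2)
(-2*x - 4*y - 5*sin(z), 2*z, 2*z - 4*exp(-y))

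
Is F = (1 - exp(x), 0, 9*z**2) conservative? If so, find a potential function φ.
Yes, F is conservative. φ = x + 3*z**3 - exp(x)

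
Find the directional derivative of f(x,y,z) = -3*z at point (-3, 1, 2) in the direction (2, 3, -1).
3*sqrt(14)/14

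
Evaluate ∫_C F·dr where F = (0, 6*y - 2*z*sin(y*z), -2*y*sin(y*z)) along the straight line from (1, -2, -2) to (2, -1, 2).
-9 + 2*cos(2) - 2*cos(4)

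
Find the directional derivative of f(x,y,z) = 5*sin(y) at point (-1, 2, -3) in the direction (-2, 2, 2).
5*sqrt(3)*cos(2)/3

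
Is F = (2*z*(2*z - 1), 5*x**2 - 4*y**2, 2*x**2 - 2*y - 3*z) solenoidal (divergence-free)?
No, ∇·F = -8*y - 3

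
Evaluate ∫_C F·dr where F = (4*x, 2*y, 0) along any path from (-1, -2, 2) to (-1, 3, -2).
5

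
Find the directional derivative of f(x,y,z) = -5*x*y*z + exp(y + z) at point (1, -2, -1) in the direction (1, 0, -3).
sqrt(10)*(-40*exp(3) - 3)*exp(-3)/10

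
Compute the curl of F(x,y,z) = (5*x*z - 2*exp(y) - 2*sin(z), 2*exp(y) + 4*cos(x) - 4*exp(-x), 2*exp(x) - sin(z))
(0, 5*x - 2*exp(x) - 2*cos(z), 2*exp(y) - 4*sin(x) + 4*exp(-x))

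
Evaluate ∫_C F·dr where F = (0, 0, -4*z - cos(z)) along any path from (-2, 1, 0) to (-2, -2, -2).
-8 + sin(2)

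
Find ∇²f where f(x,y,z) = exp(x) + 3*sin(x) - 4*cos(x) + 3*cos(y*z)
-3*y**2*cos(y*z) - 3*z**2*cos(y*z) + exp(x) - 3*sin(x) + 4*cos(x)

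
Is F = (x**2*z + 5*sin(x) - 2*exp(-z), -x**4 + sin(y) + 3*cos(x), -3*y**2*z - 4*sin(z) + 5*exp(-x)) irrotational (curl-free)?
No, ∇×F = (-6*y*z, x**2 + 2*exp(-z) + 5*exp(-x), -4*x**3 - 3*sin(x))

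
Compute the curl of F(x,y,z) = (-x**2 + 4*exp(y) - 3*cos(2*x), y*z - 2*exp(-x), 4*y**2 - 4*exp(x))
(7*y, 4*exp(x), -4*exp(y) + 2*exp(-x))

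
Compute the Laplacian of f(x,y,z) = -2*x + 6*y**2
12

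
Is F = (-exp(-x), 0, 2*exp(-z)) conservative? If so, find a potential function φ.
Yes, F is conservative. φ = -2*exp(-z) + exp(-x)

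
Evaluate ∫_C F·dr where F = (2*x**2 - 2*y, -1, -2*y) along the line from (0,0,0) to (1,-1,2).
14/3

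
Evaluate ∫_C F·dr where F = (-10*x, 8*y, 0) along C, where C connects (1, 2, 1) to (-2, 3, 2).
5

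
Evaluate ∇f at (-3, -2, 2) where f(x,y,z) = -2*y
(0, -2, 0)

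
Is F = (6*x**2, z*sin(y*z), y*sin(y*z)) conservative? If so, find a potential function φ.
Yes, F is conservative. φ = 2*x**3 - cos(y*z)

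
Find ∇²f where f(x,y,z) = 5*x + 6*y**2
12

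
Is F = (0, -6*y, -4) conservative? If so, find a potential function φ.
Yes, F is conservative. φ = -3*y**2 - 4*z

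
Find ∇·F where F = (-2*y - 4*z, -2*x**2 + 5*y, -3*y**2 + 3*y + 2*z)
7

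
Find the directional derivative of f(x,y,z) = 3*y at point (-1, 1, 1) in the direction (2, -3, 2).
-9*sqrt(17)/17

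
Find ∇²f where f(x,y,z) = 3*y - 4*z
0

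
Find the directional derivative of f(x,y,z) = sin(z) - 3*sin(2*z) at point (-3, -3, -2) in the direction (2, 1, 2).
2*cos(2)/3 - 4*cos(4)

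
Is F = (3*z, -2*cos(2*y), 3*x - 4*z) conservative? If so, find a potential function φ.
Yes, F is conservative. φ = 3*x*z - 2*z**2 - sin(2*y)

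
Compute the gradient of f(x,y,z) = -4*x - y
(-4, -1, 0)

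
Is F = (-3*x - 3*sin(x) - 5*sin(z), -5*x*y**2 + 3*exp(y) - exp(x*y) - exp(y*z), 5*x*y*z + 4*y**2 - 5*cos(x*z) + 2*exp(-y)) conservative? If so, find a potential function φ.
No, ∇×F = (5*x*z + y*exp(y*z) + 8*y - 2*exp(-y), -5*y*z - 5*z*sin(x*z) - 5*cos(z), y*(-5*y - exp(x*y))) ≠ 0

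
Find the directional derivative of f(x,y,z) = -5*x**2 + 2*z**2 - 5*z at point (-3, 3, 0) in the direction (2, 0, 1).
11*sqrt(5)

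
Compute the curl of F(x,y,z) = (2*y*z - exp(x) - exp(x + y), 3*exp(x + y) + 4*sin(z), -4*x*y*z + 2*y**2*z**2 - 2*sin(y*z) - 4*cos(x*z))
(-4*x*z + 4*y*z**2 - 2*z*cos(y*z) - 4*cos(z), 4*y*z + 2*y - 4*z*sin(x*z), -2*z + 4*exp(x + y))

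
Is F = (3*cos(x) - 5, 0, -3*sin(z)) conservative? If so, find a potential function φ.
Yes, F is conservative. φ = -5*x + 3*sin(x) + 3*cos(z)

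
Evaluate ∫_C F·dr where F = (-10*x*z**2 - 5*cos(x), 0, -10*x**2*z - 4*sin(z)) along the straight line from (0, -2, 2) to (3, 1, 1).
-45 - 5*sin(3) - 4*cos(2) + 4*cos(1)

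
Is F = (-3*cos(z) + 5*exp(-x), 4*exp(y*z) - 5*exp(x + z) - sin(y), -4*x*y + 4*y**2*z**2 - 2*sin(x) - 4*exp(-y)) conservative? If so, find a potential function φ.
No, ∇×F = (-4*x + 8*y*z**2 - 4*y*exp(y*z) + 5*exp(x + z) + 4*exp(-y), 4*y + 3*sin(z) + 2*cos(x), -5*exp(x + z)) ≠ 0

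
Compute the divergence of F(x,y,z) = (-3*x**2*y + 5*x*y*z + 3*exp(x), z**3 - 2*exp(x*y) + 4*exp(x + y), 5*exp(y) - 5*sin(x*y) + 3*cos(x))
-6*x*y - 2*x*exp(x*y) + 5*y*z + 3*exp(x) + 4*exp(x + y)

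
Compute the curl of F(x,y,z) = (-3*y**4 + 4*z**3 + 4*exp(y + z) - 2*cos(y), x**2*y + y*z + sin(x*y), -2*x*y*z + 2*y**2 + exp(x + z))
(-2*x*z + 3*y, 2*y*z + 12*z**2 - exp(x + z) + 4*exp(y + z), 2*x*y + 12*y**3 + y*cos(x*y) - 4*exp(y + z) - 2*sin(y))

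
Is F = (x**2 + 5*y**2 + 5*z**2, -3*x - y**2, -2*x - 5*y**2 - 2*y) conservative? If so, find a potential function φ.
No, ∇×F = (-10*y - 2, 10*z + 2, -10*y - 3) ≠ 0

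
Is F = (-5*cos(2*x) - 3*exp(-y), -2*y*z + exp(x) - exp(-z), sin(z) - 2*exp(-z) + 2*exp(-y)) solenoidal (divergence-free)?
No, ∇·F = -2*z + 10*sin(2*x) + cos(z) + 2*exp(-z)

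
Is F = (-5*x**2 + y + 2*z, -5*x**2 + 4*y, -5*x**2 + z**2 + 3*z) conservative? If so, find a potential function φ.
No, ∇×F = (0, 10*x + 2, -10*x - 1) ≠ 0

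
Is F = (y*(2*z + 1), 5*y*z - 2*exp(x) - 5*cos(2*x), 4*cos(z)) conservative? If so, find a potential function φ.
No, ∇×F = (-5*y, 2*y, -2*z - 2*exp(x) + 10*sin(2*x) - 1) ≠ 0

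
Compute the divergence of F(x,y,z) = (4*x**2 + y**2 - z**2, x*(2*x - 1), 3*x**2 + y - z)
8*x - 1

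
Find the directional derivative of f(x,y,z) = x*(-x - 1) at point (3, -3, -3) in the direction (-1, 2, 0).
7*sqrt(5)/5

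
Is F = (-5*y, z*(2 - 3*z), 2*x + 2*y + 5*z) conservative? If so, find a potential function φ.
No, ∇×F = (6*z, -2, 5) ≠ 0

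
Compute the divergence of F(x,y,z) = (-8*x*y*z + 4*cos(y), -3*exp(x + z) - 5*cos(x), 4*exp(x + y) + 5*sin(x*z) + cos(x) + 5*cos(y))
5*x*cos(x*z) - 8*y*z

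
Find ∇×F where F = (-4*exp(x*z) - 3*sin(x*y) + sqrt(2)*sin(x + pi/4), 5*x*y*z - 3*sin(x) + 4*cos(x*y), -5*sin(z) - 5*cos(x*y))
(5*x*(-y + sin(x*y)), -4*x*exp(x*z) - 5*y*sin(x*y), 3*x*cos(x*y) + 5*y*z - 4*y*sin(x*y) - 3*cos(x))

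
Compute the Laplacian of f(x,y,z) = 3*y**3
18*y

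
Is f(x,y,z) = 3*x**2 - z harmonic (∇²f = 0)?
No, ∇²f = 6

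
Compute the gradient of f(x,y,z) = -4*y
(0, -4, 0)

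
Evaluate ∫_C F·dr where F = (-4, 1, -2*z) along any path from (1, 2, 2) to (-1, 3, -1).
12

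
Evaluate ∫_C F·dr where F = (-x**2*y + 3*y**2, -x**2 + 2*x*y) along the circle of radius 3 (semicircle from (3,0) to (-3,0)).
-72 + 81*pi/8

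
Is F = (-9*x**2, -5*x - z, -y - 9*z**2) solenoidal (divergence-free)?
No, ∇·F = -18*x - 18*z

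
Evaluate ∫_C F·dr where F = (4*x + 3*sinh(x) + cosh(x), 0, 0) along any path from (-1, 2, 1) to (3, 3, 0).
-3*cosh(1) + sinh(1) + sinh(3) + 16 + 3*cosh(3)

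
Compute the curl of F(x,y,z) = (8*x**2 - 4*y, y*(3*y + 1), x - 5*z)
(0, -1, 4)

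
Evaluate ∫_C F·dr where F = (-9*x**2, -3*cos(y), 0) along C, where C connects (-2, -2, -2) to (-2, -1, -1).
-3*sin(2) + 3*sin(1)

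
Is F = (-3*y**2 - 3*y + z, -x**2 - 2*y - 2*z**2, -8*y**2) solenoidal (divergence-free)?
No, ∇·F = -2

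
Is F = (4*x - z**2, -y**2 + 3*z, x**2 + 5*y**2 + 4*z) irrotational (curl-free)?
No, ∇×F = (10*y - 3, -2*x - 2*z, 0)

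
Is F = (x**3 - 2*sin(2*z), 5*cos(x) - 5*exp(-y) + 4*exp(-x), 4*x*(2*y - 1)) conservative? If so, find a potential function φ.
No, ∇×F = (8*x, -8*y + 8*sin(z)**2, -5*sin(x) - 4*exp(-x)) ≠ 0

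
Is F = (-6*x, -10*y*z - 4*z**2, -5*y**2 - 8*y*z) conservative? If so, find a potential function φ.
Yes, F is conservative. φ = -3*x**2 - 5*y**2*z - 4*y*z**2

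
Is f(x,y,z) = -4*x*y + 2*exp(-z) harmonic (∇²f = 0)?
No, ∇²f = 2*exp(-z)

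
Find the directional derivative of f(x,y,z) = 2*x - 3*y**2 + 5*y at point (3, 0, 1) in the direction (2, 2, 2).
7*sqrt(3)/3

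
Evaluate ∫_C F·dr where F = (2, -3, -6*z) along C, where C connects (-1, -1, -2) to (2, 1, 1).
9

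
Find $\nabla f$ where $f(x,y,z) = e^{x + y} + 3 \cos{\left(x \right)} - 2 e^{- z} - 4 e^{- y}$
(exp(x + y) - 3*sin(x), (exp(x + 2*y) + 4)*exp(-y), 2*exp(-z))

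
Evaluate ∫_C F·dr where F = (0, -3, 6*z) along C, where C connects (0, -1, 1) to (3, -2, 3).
27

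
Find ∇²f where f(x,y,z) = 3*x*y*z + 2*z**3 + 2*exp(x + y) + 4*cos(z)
12*z + 4*exp(x + y) - 4*cos(z)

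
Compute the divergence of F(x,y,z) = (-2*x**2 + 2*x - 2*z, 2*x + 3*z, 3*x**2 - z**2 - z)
-4*x - 2*z + 1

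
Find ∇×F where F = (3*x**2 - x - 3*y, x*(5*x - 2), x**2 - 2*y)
(-2, -2*x, 10*x + 1)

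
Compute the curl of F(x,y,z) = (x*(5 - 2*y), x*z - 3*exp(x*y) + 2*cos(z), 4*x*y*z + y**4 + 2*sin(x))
(4*x*z - x + 4*y**3 + 2*sin(z), -4*y*z - 2*cos(x), 2*x - 3*y*exp(x*y) + z)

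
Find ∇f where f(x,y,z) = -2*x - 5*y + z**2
(-2, -5, 2*z)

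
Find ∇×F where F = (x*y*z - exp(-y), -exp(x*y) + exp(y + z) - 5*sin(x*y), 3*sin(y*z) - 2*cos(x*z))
(3*z*cos(y*z) - exp(y + z), x*y - 2*z*sin(x*z), -x*z - y*exp(x*y) - 5*y*cos(x*y) - exp(-y))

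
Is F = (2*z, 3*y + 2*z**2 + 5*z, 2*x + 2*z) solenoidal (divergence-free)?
No, ∇·F = 5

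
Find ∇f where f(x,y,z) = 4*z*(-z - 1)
(0, 0, -8*z - 4)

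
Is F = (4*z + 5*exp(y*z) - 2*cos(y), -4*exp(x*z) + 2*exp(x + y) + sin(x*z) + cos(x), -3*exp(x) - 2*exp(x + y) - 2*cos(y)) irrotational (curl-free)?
No, ∇×F = (4*x*exp(x*z) - x*cos(x*z) - 2*exp(x + y) + 2*sin(y), 5*y*exp(y*z) + 3*exp(x) + 2*exp(x + y) + 4, -4*z*exp(x*z) - 5*z*exp(y*z) + z*cos(x*z) + 2*exp(x + y) - sin(x) - 2*sin(y))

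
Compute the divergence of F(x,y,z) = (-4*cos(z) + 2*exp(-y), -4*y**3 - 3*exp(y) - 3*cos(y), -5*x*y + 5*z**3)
-12*y**2 + 15*z**2 - 3*exp(y) + 3*sin(y)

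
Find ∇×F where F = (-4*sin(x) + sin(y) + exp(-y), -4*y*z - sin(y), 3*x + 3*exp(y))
(4*y + 3*exp(y), -3, -cos(y) + exp(-y))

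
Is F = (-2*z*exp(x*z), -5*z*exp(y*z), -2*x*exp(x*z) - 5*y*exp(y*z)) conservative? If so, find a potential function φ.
Yes, F is conservative. φ = -2*exp(x*z) - 5*exp(y*z)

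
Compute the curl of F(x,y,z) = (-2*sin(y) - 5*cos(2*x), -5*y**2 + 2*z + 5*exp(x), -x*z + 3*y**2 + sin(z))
(6*y - 2, z, 5*exp(x) + 2*cos(y))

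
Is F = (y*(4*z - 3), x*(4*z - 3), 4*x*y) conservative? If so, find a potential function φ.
Yes, F is conservative. φ = x*y*(4*z - 3)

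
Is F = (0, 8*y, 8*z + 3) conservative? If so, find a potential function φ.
Yes, F is conservative. φ = 4*y**2 + 4*z**2 + 3*z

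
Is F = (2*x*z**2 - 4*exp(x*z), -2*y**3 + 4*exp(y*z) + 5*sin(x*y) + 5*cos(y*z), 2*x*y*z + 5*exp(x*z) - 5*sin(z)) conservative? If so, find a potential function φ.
No, ∇×F = (2*x*z - 4*y*exp(y*z) + 5*y*sin(y*z), 4*x*z - 4*x*exp(x*z) - 2*y*z - 5*z*exp(x*z), 5*y*cos(x*y)) ≠ 0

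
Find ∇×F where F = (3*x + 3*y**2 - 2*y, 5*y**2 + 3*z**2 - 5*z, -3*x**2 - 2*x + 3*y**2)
(6*y - 6*z + 5, 6*x + 2, 2 - 6*y)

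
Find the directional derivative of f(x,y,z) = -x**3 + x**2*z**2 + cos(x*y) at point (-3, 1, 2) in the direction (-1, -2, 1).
sqrt(6)*(5*sin(3) + 87)/6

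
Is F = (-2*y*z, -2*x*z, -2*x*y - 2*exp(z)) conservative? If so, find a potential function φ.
Yes, F is conservative. φ = -2*x*y*z - 2*exp(z)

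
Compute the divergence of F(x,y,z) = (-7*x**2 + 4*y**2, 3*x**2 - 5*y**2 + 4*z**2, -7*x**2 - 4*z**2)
-14*x - 10*y - 8*z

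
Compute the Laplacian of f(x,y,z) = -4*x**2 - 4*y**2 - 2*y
-16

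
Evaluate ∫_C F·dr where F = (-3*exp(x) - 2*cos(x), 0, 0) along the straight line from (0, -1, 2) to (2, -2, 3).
-3*exp(2) - 2*sin(2) + 3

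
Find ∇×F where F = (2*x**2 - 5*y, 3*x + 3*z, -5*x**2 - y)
(-4, 10*x, 8)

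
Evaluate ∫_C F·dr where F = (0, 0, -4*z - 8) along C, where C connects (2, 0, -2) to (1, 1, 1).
-18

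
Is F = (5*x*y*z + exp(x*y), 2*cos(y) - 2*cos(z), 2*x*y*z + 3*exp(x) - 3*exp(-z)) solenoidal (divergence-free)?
No, ∇·F = 2*x*y + 5*y*z + y*exp(x*y) - 2*sin(y) + 3*exp(-z)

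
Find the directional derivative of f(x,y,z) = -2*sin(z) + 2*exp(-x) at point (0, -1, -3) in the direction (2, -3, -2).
4*sqrt(17)*(-1 + cos(3))/17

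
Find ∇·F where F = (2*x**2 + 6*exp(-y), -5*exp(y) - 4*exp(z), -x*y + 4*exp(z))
4*x - 5*exp(y) + 4*exp(z)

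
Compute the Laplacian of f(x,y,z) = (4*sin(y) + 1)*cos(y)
-(16*sin(y) + 1)*cos(y)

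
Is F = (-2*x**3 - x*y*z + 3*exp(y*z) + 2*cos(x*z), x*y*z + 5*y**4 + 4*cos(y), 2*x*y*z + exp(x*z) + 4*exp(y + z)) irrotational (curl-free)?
No, ∇×F = (-x*y + 2*x*z + 4*exp(y + z), -x*y - 2*x*sin(x*z) - 2*y*z + 3*y*exp(y*z) - z*exp(x*z), z*(x + y - 3*exp(y*z)))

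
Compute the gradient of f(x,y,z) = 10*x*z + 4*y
(10*z, 4, 10*x)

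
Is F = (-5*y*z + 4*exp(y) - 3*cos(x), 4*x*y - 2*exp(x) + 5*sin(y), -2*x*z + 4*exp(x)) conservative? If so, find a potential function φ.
No, ∇×F = (0, -5*y + 2*z - 4*exp(x), 4*y + 5*z - 2*exp(x) - 4*exp(y)) ≠ 0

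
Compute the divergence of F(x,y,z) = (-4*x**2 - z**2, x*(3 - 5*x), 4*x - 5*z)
-8*x - 5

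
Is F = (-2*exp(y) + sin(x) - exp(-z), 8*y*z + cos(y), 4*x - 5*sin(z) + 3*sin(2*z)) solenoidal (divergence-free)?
No, ∇·F = 8*z - sin(y) + cos(x) - 5*cos(z) + 6*cos(2*z)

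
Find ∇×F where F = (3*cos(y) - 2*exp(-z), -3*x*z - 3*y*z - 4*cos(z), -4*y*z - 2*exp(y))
(3*x + 3*y - 4*z - 2*exp(y) - 4*sin(z), 2*exp(-z), -3*z + 3*sin(y))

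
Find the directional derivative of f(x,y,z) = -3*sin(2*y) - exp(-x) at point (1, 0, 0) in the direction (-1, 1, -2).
sqrt(6)*(-E - 1/6)*exp(-1)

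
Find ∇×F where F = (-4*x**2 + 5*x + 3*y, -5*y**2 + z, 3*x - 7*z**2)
(-1, -3, -3)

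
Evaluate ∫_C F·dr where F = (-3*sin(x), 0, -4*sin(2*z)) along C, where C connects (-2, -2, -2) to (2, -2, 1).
2*cos(2) - 2*cos(4)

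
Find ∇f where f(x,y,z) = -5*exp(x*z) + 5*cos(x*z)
(-5*z*(exp(x*z) + sin(x*z)), 0, -5*x*(exp(x*z) + sin(x*z)))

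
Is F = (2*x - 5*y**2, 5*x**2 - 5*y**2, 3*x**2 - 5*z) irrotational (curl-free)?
No, ∇×F = (0, -6*x, 10*x + 10*y)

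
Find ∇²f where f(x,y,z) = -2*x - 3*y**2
-6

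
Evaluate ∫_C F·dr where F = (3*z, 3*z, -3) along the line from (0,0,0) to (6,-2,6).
18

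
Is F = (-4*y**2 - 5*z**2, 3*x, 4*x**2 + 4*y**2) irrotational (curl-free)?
No, ∇×F = (8*y, -8*x - 10*z, 8*y + 3)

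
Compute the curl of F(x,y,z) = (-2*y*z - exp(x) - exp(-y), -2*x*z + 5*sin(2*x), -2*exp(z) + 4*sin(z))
(2*x, -2*y, 10*cos(2*x) - exp(-y))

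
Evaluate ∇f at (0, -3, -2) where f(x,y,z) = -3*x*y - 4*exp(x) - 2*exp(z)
(5, 0, -2*exp(-2))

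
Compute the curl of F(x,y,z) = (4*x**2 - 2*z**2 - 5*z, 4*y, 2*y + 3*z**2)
(2, -4*z - 5, 0)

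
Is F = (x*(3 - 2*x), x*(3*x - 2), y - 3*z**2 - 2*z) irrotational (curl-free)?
No, ∇×F = (1, 0, 6*x - 2)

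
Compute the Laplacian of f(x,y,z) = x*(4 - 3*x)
-6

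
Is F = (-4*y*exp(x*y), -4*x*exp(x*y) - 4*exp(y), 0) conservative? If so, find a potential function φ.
Yes, F is conservative. φ = -4*exp(y) - 4*exp(x*y)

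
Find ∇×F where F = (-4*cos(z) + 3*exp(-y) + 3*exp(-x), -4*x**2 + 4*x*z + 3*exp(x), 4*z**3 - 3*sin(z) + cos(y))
(-4*x - sin(y), 4*sin(z), -8*x + 4*z + 3*exp(x) + 3*exp(-y))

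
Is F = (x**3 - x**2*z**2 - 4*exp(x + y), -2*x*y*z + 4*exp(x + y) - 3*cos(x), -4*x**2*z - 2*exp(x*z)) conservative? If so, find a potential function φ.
No, ∇×F = (2*x*y, 2*z*(-x**2 + 4*x + exp(x*z)), -2*y*z + 8*exp(x + y) + 3*sin(x)) ≠ 0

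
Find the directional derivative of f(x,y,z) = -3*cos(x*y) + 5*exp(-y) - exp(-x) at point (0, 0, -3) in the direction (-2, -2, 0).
2*sqrt(2)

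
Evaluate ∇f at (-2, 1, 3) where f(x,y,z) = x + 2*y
(1, 2, 0)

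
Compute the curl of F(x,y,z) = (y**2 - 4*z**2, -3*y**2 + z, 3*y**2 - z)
(6*y - 1, -8*z, -2*y)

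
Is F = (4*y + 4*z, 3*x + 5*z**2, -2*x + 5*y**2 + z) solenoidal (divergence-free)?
No, ∇·F = 1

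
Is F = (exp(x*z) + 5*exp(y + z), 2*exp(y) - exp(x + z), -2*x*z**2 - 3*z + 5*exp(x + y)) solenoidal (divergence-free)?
No, ∇·F = -4*x*z + z*exp(x*z) + 2*exp(y) - 3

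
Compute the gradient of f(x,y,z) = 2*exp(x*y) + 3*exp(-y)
(2*y*exp(x*y), 2*x*exp(x*y) - 3*exp(-y), 0)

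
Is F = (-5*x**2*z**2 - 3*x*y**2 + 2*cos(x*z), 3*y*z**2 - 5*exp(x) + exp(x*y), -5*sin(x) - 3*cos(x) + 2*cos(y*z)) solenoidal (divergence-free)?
No, ∇·F = -10*x*z**2 + x*exp(x*y) - 3*y**2 - 2*y*sin(y*z) + 3*z**2 - 2*z*sin(x*z)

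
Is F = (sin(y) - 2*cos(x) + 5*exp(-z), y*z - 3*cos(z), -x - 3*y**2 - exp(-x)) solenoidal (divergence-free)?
No, ∇·F = z + 2*sin(x)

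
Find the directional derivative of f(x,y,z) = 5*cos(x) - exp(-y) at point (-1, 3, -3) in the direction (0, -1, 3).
-sqrt(10)*exp(-3)/10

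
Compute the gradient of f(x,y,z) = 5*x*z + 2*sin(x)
(5*z + 2*cos(x), 0, 5*x)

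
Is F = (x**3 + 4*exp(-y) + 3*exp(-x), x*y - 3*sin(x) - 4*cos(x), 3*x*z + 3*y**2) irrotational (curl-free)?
No, ∇×F = (6*y, -3*z, y + 4*sin(x) - 3*cos(x) + 4*exp(-y))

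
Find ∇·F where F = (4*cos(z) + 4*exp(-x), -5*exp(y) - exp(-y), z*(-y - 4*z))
-y - 8*z - 5*exp(y) + exp(-y) - 4*exp(-x)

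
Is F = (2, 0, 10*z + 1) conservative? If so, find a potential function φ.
Yes, F is conservative. φ = 2*x + 5*z**2 + z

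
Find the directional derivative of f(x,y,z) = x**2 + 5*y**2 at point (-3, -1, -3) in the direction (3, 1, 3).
-28*sqrt(19)/19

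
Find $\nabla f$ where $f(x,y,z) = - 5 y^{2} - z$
(0, -10*y, -1)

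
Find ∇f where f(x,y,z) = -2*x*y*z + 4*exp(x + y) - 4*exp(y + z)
(-2*y*z + 4*exp(x + y), -2*x*z + 4*exp(x + y) - 4*exp(y + z), -2*x*y - 4*exp(y + z))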